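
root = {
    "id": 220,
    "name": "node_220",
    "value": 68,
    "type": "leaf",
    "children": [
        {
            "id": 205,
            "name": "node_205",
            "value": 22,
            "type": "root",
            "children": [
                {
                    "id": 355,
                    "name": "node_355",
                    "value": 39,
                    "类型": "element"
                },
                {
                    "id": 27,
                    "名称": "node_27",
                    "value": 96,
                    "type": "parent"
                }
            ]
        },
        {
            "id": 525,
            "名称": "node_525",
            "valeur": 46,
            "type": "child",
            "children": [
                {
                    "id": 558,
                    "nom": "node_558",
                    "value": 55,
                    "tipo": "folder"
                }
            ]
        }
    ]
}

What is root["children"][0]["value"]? 22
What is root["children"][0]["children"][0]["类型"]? "element"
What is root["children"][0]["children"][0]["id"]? 355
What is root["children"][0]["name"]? "node_205"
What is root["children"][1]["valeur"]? 46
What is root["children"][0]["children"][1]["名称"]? "node_27"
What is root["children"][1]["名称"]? "node_525"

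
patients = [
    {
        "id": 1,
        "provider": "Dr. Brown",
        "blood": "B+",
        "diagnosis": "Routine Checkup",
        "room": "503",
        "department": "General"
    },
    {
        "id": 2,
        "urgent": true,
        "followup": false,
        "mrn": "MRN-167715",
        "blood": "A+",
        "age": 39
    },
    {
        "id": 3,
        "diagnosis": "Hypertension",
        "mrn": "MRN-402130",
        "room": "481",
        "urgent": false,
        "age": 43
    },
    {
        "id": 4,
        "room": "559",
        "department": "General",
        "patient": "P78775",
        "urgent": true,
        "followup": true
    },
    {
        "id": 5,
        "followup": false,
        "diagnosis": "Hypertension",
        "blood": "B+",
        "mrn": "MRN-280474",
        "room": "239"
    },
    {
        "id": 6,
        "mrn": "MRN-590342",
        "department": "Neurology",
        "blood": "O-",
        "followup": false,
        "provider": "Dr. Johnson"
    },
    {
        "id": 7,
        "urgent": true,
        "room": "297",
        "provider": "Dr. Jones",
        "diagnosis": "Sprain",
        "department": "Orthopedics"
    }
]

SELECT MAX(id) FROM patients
7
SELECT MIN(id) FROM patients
1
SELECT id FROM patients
[1, 2, 3, 4, 5, 6, 7]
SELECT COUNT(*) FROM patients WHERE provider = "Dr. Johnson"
1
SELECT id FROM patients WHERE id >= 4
[4, 5, 6, 7]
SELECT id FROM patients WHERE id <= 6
[1, 2, 3, 4, 5, 6]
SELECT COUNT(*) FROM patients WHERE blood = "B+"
2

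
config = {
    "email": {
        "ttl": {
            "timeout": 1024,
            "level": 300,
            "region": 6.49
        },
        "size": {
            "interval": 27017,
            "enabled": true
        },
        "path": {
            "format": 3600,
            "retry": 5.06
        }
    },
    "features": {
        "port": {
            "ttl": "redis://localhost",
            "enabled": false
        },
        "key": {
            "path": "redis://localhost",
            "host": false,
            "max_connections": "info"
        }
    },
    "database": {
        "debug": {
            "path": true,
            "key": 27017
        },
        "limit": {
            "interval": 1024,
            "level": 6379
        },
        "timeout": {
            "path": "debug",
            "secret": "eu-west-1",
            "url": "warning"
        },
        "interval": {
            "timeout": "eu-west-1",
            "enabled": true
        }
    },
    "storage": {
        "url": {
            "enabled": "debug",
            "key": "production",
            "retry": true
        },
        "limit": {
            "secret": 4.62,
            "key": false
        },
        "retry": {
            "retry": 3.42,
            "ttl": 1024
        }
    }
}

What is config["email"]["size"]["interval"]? 27017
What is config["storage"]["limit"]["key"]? False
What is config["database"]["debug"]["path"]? True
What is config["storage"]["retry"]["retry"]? 3.42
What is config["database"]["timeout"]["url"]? "warning"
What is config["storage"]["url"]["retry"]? True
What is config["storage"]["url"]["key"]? "production"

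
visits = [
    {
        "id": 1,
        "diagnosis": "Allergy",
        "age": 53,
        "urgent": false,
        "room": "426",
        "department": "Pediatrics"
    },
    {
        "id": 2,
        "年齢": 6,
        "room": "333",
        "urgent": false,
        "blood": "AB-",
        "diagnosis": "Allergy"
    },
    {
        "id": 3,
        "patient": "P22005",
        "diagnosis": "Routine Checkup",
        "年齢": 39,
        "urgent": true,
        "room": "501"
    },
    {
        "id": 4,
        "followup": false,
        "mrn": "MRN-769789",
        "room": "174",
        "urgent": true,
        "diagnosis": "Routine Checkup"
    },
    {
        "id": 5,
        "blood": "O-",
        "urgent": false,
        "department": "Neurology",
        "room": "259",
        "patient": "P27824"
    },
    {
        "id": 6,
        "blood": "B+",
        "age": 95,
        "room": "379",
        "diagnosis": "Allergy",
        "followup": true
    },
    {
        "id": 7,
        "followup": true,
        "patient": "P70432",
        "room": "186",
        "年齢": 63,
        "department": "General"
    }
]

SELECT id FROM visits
[1, 2, 3, 4, 5, 6, 7]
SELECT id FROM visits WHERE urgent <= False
[1, 2, 5]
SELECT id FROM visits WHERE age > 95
[]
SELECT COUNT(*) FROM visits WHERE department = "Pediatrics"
1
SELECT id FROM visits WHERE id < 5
[1, 2, 3, 4]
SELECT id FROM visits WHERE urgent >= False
[1, 2, 3, 4, 5]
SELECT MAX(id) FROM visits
7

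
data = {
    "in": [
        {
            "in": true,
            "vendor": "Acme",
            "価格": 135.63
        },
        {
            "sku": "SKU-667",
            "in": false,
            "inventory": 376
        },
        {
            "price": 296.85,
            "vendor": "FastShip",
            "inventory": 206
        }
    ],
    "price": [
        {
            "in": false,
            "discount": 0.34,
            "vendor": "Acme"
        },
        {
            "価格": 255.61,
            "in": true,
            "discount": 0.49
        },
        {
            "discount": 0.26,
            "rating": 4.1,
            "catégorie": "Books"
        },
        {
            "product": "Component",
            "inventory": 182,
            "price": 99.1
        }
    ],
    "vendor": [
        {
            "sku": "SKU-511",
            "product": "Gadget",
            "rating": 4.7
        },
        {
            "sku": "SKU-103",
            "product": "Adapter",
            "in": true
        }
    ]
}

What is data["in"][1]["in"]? False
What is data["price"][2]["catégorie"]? "Books"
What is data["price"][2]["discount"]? 0.26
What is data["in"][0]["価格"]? 135.63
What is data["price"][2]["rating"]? 4.1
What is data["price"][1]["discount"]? 0.49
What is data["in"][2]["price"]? 296.85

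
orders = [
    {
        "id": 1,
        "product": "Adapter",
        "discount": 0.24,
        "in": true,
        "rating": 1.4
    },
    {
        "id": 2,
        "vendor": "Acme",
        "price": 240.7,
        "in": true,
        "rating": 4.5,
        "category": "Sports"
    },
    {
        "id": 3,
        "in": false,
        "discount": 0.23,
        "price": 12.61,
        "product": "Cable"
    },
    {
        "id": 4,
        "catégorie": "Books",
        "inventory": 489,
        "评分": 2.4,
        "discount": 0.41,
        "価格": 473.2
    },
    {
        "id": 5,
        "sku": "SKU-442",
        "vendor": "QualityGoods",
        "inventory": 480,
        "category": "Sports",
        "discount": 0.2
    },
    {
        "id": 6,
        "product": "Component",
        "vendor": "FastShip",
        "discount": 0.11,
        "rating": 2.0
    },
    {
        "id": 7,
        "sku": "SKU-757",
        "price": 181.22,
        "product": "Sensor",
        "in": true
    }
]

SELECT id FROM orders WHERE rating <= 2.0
[1, 6]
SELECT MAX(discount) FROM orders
0.41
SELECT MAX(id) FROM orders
7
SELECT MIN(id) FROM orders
1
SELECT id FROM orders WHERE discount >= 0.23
[1, 3, 4]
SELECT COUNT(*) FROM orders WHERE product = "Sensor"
1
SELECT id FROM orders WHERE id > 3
[4, 5, 6, 7]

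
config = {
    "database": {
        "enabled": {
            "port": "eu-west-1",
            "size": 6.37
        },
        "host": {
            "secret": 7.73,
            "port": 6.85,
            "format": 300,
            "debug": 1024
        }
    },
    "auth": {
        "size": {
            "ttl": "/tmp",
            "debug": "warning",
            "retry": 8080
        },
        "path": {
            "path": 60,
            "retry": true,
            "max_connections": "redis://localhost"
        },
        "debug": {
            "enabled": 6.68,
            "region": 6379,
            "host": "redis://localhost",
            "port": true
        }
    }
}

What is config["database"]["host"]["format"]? 300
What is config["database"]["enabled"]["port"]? "eu-west-1"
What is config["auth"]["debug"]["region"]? 6379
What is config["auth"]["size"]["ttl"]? "/tmp"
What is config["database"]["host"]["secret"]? 7.73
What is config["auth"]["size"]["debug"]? "warning"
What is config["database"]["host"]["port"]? 6.85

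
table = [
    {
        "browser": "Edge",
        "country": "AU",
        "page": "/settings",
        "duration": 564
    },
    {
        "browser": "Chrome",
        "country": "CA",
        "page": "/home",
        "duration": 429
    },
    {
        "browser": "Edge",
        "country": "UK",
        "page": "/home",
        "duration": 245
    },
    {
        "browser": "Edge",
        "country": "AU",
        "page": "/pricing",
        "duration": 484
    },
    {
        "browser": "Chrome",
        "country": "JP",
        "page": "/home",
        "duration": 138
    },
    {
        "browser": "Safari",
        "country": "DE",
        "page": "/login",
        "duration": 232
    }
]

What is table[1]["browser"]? "Chrome"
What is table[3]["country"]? "AU"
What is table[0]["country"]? "AU"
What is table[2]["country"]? "UK"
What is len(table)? 6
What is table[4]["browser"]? "Chrome"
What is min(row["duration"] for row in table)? 138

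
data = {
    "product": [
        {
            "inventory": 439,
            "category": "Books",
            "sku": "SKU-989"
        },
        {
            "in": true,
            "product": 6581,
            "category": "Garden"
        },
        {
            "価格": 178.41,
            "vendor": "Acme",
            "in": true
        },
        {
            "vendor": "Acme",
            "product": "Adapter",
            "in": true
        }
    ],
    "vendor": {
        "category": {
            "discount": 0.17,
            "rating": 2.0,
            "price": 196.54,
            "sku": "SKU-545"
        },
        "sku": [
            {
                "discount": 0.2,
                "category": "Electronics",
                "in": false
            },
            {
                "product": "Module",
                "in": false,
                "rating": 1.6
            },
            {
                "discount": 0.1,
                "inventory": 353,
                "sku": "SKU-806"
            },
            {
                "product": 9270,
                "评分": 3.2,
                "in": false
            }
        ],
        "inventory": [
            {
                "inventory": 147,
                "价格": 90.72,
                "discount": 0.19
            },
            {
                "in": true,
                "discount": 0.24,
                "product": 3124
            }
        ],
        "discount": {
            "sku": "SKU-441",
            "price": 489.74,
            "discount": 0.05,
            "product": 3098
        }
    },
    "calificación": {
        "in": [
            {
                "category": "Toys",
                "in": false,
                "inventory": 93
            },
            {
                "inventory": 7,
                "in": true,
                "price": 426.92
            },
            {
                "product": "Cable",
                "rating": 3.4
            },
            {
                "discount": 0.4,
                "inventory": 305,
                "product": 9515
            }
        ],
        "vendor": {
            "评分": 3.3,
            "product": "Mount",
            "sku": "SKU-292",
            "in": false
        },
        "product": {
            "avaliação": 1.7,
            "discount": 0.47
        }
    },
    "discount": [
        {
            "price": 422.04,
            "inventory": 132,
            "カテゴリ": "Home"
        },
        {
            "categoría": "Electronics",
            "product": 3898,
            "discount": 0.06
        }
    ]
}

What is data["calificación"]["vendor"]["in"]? False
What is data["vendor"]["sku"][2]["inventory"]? 353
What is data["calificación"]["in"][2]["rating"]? 3.4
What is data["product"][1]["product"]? 6581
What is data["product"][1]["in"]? True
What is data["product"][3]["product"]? "Adapter"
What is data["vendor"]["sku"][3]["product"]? 9270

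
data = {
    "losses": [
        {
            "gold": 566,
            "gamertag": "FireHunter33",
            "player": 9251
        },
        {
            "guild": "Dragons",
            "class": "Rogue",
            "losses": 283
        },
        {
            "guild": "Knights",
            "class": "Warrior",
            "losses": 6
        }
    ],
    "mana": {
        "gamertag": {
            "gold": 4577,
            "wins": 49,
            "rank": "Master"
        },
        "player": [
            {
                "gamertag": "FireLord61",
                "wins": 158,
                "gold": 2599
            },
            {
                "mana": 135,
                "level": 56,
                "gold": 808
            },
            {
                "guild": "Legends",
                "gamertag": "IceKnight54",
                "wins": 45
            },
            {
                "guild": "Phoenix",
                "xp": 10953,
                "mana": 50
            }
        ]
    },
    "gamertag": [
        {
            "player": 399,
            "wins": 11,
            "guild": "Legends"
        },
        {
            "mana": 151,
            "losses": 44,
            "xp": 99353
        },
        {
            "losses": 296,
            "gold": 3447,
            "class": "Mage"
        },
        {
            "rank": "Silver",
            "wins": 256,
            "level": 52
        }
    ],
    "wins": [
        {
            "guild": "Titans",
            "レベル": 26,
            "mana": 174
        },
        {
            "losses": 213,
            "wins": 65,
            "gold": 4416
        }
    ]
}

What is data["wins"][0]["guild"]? "Titans"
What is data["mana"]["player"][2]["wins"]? 45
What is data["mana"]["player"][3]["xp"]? 10953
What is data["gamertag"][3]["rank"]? "Silver"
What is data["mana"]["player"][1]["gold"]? 808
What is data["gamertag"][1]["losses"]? 44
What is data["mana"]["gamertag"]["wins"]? 49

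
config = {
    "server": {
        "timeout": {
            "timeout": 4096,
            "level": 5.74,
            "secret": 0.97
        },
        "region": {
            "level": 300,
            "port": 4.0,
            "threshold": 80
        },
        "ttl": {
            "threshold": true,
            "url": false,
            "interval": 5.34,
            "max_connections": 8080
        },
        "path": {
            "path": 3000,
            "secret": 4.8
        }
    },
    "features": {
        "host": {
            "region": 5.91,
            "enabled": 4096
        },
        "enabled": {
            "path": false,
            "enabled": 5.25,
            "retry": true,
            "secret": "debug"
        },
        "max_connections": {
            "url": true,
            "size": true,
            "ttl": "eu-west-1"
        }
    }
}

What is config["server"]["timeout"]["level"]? 5.74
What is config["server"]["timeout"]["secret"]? 0.97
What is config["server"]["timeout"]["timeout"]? 4096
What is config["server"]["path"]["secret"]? 4.8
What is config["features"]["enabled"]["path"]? False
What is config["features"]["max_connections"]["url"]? True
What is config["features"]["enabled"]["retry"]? True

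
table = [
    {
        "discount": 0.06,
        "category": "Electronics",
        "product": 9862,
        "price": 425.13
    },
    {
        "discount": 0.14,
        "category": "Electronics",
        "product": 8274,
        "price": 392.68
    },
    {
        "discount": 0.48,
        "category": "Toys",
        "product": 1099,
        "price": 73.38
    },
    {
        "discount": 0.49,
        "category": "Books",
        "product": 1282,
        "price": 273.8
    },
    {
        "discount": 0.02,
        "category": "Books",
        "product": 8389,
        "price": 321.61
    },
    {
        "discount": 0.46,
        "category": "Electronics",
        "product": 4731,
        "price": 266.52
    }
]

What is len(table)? 6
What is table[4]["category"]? "Books"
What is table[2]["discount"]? 0.48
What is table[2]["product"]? 1099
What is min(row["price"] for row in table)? 73.38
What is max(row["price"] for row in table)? 425.13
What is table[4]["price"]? 321.61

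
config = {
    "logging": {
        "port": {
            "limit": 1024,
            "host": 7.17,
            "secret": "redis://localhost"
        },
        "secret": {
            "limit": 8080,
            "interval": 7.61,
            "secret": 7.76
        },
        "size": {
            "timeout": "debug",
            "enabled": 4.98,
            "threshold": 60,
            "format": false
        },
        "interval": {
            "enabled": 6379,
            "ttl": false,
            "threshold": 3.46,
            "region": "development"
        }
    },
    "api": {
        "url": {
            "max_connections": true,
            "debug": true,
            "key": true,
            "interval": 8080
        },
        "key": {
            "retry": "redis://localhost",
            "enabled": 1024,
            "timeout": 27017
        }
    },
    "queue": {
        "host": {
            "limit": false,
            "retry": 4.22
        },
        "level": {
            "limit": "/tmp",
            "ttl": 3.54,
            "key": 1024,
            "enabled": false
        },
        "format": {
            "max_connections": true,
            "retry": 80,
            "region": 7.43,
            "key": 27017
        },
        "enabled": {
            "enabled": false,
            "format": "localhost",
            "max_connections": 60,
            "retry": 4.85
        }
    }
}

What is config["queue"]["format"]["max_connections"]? True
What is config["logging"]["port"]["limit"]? 1024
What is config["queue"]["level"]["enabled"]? False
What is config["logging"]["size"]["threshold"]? 60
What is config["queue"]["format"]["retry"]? 80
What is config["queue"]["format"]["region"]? 7.43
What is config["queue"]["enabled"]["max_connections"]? 60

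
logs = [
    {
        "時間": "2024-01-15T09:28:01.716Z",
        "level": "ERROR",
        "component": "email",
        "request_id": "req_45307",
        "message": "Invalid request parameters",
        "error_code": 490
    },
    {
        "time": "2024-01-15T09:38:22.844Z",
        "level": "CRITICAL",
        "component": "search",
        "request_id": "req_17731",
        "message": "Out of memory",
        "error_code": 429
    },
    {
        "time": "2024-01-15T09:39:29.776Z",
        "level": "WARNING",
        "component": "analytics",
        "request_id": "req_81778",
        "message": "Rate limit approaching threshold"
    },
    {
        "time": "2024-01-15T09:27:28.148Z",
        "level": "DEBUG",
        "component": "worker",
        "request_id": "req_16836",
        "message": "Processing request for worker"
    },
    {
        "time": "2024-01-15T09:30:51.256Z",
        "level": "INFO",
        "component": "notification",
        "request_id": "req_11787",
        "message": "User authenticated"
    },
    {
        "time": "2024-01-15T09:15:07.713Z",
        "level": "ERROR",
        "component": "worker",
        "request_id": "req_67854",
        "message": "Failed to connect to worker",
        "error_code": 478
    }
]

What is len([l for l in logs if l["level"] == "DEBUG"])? 1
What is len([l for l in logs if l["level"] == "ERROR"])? 2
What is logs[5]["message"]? "Failed to connect to worker"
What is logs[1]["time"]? "2024-01-15T09:38:22.844Z"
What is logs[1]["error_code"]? 429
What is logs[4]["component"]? "notification"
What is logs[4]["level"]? "INFO"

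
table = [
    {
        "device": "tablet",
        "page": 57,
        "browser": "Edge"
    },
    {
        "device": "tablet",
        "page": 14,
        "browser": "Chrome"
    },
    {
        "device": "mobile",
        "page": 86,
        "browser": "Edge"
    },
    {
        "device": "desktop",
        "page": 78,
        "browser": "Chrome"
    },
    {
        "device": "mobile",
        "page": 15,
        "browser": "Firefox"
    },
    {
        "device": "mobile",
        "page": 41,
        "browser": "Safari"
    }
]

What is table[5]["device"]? "mobile"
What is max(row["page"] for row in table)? 86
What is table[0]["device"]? "tablet"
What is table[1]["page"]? 14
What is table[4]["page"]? 15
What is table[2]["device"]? "mobile"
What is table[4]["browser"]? "Firefox"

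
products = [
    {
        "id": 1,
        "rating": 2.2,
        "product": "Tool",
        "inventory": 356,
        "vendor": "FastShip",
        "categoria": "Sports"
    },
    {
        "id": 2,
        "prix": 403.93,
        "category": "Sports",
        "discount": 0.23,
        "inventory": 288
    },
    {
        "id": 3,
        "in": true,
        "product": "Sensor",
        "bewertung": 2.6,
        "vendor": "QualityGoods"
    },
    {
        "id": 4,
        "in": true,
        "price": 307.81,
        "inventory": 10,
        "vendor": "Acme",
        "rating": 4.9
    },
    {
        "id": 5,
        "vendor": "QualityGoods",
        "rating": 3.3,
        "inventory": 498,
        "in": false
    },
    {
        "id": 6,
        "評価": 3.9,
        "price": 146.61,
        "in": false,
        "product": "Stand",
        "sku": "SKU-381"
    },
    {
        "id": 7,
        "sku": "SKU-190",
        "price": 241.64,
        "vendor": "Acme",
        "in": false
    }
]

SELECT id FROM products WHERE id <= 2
[1, 2]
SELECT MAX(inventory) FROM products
498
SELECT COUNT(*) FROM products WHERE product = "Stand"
1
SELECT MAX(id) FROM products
7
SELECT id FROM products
[1, 2, 3, 4, 5, 6, 7]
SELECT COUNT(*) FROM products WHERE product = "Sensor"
1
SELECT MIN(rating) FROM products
2.2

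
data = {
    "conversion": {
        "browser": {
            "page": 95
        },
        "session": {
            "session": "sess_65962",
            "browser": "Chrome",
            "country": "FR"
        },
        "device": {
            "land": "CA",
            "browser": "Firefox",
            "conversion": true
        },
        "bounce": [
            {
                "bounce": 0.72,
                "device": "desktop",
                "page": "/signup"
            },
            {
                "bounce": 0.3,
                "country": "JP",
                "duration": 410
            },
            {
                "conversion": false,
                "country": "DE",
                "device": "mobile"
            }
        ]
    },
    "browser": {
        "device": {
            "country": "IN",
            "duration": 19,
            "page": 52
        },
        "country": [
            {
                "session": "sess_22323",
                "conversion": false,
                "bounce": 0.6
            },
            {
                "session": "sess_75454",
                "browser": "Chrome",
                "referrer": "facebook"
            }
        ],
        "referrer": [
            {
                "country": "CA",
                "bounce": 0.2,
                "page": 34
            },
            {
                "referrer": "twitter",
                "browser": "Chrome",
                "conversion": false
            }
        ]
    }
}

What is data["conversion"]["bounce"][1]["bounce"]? 0.3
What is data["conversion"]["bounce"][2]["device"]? "mobile"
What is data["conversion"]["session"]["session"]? "sess_65962"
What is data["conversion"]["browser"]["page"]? 95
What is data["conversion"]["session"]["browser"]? "Chrome"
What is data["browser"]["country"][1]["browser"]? "Chrome"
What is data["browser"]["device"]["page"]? 52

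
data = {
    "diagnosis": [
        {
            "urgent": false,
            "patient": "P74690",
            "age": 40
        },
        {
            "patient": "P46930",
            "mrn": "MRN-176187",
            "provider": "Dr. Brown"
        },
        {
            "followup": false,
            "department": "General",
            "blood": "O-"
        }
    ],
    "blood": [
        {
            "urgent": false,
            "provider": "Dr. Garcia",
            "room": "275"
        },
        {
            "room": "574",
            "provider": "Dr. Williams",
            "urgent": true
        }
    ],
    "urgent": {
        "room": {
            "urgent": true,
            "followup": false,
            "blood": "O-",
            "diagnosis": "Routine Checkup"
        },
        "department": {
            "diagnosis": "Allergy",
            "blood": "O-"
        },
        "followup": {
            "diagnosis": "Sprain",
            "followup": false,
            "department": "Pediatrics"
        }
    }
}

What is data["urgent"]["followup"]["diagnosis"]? "Sprain"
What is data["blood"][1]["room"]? "574"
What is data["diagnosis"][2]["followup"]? False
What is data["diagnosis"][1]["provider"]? "Dr. Brown"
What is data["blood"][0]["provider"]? "Dr. Garcia"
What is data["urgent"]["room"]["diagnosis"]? "Routine Checkup"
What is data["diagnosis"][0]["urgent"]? False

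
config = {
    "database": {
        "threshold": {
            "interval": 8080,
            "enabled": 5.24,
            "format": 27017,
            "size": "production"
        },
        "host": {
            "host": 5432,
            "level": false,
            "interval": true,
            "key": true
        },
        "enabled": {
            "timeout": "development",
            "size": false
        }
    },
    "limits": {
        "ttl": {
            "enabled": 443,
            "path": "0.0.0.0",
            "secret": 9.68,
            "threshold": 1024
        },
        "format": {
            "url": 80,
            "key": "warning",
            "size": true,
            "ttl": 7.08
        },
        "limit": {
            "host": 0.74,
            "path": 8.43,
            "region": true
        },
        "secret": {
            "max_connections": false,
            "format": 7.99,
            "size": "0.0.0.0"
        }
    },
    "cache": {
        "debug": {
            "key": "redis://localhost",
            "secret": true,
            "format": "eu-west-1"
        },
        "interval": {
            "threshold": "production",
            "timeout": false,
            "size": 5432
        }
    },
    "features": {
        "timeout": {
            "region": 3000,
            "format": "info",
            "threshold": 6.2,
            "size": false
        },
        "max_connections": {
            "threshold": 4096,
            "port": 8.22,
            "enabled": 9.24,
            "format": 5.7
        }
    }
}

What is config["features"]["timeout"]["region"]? 3000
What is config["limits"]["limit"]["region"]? True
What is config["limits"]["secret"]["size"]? "0.0.0.0"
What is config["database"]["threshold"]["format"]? 27017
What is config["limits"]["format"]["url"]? 80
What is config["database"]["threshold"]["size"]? "production"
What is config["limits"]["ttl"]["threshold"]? 1024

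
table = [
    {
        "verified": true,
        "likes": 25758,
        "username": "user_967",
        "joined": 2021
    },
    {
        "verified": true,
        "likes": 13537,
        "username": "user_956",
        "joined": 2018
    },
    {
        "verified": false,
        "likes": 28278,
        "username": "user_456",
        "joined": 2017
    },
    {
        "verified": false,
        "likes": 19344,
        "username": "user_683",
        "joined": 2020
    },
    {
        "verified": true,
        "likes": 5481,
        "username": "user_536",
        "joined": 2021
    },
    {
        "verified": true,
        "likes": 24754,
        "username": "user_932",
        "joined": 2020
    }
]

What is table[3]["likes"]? 19344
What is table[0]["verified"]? True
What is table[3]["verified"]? False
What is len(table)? 6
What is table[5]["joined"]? 2020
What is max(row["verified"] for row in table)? True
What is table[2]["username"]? "user_456"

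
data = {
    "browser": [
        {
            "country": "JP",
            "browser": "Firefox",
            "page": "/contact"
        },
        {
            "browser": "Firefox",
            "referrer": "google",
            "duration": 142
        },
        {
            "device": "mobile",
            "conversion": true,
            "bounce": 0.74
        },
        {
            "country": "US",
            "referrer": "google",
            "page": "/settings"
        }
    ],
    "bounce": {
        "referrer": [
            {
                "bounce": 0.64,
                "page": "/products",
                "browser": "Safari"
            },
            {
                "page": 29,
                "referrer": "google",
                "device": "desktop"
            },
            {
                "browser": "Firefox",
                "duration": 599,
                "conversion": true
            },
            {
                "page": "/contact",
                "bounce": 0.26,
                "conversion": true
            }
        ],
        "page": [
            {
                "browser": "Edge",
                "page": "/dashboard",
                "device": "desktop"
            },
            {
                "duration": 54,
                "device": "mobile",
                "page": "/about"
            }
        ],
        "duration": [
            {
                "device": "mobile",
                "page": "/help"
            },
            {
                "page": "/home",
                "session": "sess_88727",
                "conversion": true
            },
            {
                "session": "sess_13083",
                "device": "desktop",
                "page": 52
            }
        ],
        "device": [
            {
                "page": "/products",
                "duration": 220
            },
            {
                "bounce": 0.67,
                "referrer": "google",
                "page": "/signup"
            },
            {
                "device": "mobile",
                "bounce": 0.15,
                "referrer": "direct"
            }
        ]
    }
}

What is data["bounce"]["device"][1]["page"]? "/signup"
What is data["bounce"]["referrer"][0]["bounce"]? 0.64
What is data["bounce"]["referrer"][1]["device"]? "desktop"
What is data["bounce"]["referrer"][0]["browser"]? "Safari"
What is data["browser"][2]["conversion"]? True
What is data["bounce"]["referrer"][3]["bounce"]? 0.26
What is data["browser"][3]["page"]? "/settings"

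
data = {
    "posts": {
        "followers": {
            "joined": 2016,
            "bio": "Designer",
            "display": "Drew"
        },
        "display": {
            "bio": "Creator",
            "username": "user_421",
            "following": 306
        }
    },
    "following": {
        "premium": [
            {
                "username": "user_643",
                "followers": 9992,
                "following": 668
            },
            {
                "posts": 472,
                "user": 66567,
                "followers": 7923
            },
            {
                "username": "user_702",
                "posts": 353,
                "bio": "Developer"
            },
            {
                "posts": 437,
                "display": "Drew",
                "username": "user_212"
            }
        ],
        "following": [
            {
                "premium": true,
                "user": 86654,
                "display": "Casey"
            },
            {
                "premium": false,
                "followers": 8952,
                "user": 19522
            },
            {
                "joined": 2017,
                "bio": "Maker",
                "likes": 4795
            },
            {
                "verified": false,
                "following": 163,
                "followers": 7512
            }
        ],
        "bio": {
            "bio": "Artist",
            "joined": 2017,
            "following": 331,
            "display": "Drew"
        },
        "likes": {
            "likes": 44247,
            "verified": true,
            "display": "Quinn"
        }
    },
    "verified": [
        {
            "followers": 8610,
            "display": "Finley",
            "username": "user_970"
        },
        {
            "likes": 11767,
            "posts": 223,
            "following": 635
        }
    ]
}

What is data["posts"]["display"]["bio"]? "Creator"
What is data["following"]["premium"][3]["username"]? "user_212"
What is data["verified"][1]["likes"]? 11767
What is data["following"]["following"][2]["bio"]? "Maker"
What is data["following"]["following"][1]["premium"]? False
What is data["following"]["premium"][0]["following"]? 668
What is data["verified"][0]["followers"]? 8610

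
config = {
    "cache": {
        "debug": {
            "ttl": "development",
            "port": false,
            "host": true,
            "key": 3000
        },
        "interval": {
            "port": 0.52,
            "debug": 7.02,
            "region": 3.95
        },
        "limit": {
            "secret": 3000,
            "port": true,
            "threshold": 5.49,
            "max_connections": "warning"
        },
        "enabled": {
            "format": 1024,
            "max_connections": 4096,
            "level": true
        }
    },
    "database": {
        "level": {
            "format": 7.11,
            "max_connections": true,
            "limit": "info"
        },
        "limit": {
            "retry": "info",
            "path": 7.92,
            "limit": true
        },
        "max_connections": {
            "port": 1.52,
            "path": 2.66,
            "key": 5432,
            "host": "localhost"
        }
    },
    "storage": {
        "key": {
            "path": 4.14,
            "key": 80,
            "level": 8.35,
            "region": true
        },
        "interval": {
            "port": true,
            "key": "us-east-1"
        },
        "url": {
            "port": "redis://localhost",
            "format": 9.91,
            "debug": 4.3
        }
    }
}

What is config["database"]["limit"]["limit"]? True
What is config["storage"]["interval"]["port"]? True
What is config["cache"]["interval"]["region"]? 3.95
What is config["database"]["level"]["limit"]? "info"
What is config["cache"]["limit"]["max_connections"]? "warning"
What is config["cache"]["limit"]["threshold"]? 5.49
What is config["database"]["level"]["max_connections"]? True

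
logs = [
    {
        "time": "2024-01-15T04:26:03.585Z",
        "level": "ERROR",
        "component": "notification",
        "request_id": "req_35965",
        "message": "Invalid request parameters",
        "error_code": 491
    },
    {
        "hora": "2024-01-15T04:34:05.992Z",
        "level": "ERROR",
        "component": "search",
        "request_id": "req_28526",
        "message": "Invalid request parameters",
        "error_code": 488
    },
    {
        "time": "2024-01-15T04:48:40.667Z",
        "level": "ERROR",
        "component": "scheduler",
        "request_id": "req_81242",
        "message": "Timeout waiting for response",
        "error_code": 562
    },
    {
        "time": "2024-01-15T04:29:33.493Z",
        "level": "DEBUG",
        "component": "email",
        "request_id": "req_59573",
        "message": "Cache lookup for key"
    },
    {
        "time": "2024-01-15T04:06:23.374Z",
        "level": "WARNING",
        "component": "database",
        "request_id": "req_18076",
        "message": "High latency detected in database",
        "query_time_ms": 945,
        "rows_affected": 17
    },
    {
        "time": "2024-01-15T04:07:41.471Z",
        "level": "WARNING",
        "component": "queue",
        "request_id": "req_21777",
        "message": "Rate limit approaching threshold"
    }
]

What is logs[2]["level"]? "ERROR"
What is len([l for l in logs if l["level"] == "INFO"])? 0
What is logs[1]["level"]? "ERROR"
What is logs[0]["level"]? "ERROR"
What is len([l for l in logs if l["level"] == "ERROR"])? 3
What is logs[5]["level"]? "WARNING"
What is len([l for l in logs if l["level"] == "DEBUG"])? 1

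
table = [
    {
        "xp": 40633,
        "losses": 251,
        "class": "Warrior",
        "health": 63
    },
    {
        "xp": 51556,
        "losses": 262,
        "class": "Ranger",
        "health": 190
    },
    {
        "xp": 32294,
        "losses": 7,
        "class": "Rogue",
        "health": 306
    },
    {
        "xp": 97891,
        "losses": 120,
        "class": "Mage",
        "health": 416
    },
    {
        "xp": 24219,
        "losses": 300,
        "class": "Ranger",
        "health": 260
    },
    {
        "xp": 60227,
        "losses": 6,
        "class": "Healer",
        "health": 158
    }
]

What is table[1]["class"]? "Ranger"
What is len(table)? 6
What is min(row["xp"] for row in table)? 24219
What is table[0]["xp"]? 40633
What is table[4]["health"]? 260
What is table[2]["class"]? "Rogue"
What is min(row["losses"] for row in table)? 6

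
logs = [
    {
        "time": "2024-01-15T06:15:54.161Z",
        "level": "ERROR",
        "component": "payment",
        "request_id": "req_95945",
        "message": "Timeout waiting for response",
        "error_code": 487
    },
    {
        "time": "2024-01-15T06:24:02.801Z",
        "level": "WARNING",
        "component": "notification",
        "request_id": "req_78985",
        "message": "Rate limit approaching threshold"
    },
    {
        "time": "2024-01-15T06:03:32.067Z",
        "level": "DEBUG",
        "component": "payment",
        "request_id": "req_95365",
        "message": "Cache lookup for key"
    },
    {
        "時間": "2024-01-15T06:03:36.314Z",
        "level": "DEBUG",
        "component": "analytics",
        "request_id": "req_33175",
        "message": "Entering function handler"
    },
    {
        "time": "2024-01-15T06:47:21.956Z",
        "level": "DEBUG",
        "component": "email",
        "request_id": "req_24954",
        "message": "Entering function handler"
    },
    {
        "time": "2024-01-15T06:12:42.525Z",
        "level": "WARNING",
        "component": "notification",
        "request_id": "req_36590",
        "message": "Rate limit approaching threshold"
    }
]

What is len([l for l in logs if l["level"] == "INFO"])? 0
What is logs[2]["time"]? "2024-01-15T06:03:32.067Z"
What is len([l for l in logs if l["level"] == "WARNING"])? 2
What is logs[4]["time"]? "2024-01-15T06:47:21.956Z"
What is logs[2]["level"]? "DEBUG"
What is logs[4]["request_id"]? "req_24954"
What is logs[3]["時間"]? "2024-01-15T06:03:36.314Z"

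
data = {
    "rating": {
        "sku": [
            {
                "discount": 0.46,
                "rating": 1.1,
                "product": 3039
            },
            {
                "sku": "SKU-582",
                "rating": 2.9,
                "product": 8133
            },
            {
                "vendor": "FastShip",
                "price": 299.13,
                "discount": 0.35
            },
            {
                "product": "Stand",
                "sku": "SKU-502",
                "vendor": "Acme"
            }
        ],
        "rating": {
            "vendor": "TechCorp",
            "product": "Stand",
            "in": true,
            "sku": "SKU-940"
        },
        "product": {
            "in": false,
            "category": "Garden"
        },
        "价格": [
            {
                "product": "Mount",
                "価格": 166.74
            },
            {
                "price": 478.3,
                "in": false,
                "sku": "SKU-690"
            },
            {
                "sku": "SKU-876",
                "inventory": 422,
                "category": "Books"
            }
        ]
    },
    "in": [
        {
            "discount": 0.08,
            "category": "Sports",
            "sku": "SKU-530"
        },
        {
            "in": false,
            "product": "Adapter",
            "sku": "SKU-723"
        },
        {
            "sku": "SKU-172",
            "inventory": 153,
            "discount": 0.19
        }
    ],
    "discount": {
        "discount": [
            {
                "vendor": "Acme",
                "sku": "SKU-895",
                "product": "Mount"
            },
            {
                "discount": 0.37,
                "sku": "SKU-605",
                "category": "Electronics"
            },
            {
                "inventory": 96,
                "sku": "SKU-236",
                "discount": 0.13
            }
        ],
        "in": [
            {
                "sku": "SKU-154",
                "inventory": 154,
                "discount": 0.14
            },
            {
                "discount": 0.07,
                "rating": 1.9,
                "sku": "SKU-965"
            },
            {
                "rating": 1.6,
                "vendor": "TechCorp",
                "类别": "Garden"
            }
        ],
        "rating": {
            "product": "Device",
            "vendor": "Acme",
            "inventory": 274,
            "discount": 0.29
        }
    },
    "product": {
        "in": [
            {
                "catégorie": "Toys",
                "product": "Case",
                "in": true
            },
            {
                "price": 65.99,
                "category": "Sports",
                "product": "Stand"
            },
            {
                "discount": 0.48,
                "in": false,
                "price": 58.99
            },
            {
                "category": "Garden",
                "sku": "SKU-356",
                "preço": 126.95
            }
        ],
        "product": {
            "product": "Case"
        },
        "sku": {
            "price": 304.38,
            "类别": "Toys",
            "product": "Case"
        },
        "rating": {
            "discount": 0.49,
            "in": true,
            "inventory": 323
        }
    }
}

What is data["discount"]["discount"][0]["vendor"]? "Acme"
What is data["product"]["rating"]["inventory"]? 323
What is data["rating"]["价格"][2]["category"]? "Books"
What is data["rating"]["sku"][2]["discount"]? 0.35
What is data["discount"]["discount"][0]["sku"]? "SKU-895"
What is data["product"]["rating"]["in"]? True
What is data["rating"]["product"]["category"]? "Garden"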